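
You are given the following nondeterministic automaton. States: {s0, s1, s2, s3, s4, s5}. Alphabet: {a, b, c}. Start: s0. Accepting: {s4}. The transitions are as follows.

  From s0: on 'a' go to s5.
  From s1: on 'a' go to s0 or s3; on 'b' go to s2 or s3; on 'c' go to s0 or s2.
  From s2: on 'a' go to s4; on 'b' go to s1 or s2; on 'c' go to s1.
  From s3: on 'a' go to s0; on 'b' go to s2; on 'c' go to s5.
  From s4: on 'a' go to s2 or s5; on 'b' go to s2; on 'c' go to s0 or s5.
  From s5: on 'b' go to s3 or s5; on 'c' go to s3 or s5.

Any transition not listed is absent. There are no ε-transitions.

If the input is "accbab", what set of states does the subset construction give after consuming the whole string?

{s2}

Start in {s0}.
Read 'a': s0→{s5}; now {s5}.
Read 'c': s5→{s3, s5}; now {s3, s5}.
Read 'c': s3→{s5}, s5→{s3, s5}; now {s3, s5}.
Read 'b': s3→{s2}, s5→{s3, s5}; now {s2, s3, s5}.
Read 'a': s2→{s4}, s3→{s0}, s5→∅; now {s0, s4}.
Read 'b': s0→∅, s4→{s2}; now {s2}.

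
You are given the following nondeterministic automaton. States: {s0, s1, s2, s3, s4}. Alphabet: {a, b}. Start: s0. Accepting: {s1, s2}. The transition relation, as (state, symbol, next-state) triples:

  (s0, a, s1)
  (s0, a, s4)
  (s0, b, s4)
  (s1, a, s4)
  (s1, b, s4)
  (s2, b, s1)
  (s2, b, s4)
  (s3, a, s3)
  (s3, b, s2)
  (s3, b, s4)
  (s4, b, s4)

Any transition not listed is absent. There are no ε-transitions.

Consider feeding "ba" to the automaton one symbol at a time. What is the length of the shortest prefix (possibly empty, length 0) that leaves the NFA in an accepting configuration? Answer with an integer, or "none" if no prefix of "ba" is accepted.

Start in {s0}.
Read 'b': {s0} → {s4}.
Read 'a': {s4} → ∅.
No reachable set along the way intersects F.

none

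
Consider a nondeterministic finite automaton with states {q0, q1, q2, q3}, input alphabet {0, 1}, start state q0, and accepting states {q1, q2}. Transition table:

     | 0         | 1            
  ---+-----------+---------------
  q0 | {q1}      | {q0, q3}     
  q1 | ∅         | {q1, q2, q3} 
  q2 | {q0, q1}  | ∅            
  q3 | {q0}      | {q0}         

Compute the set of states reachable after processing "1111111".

Start in {q0}.
Read '1': q0→{q0, q3}; now {q0, q3}.
Read '1': q0→{q0, q3}, q3→{q0}; now {q0, q3}.
Read '1': q0→{q0, q3}, q3→{q0}; now {q0, q3}.
Read '1': q0→{q0, q3}, q3→{q0}; now {q0, q3}.
Read '1': q0→{q0, q3}, q3→{q0}; now {q0, q3}.
Read '1': q0→{q0, q3}, q3→{q0}; now {q0, q3}.
Read '1': q0→{q0, q3}, q3→{q0}; now {q0, q3}.

{q0, q3}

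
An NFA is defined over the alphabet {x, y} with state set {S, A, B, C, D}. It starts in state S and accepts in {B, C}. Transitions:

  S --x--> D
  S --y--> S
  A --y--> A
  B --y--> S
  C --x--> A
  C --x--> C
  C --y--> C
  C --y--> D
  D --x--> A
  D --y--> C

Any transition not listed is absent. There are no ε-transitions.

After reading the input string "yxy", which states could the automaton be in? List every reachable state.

{C}

Start in {S}.
Read 'y': {S} → {S}.
Read 'x': {S} → {D}.
Read 'y': {D} → {C}.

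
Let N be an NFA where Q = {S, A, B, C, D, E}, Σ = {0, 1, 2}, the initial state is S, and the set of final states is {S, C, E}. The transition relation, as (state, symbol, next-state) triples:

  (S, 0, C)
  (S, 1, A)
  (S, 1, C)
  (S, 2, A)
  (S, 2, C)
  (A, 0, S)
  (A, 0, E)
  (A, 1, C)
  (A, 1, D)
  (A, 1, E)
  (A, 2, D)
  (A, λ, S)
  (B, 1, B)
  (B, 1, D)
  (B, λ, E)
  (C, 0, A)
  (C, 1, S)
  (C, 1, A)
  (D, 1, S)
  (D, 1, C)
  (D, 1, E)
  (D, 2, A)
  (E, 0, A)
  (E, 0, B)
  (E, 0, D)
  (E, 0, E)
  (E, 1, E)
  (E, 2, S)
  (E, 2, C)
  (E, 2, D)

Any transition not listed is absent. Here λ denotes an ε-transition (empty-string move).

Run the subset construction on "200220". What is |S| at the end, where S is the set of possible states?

Start in {S}.
Read '2': S→{A, C}; union {A, C}; ε-closure = {S, A, C}.
Read '0': S→{C}, A→{S, E}, C→{A}; now {S, A, C, E}.
Read '0': S→{C}, A→{S, E}, C→{A}, E→{A, B, D, E}; now {S, A, B, C, D, E}.
Read '2': S→{A, C}, A→{D}, B→∅, C→∅, D→{A}, E→{S, C, D}; now {S, A, C, D}.
Read '2': S→{A, C}, A→{D}, C→∅, D→{A}; union {A, C, D}; ε-closure = {S, A, C, D}.
Read '0': S→{C}, A→{S, E}, C→{A}, D→∅; now {S, A, C, E}.
That set has 4 states.

4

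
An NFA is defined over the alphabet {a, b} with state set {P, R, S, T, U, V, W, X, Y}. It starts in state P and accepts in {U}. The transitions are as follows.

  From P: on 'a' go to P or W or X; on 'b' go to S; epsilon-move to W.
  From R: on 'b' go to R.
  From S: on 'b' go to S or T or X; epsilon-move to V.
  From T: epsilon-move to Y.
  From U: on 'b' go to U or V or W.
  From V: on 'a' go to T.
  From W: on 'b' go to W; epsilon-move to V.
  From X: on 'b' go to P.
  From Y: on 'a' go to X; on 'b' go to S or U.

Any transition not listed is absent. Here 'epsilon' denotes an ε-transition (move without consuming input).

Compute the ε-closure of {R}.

{R}

Begin with {R}.
No ε-moves leave this set, so the closure equals the set itself.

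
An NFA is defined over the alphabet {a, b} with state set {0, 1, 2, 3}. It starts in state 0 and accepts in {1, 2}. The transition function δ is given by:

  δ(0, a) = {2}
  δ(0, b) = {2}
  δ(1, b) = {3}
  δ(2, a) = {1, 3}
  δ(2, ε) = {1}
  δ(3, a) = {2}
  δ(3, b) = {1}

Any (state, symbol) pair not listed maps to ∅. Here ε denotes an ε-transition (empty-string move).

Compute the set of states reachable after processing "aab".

{1, 3}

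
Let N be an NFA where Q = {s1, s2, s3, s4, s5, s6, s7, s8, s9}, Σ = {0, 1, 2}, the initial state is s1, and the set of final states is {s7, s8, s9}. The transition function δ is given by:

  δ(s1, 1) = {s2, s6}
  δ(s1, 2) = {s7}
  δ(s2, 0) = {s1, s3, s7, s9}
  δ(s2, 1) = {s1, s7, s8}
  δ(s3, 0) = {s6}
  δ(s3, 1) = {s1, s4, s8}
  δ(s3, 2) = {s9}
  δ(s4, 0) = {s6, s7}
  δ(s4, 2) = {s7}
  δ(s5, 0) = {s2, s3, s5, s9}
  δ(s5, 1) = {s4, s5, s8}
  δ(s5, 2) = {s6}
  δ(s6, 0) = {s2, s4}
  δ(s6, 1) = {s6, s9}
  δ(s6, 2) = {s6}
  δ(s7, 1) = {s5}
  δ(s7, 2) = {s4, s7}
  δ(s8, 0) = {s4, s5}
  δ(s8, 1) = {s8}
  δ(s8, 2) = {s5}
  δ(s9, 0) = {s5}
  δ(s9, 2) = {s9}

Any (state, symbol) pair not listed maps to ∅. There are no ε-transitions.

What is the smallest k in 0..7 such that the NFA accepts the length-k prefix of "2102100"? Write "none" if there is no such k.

1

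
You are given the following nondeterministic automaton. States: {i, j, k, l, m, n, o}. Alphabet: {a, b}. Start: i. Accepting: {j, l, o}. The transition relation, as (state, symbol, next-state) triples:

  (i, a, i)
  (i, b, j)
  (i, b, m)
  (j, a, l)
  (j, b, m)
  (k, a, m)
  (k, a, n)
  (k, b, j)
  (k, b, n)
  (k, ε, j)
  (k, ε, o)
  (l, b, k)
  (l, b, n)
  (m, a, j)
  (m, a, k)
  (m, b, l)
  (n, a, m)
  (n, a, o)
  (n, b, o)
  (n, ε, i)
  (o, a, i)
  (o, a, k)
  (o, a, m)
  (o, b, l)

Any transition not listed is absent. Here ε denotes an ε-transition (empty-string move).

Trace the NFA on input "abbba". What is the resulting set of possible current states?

{i, j, k, l, m, n, o}

Start in {i}.
Read 'a': i→{i}; now {i}.
Read 'b': i→{j, m}; now {j, m}.
Read 'b': j→{m}, m→{l}; now {l, m}.
Read 'b': l→{k, n}, m→{l}; union {k, l, n}; ε-closure = {i, j, k, l, n, o}.
Read 'a': i→{i}, j→{l}, k→{m, n}, l→∅, n→{m, o}, o→{i, k, m}; union {i, k, l, m, n, o}; ε-closure = {i, j, k, l, m, n, o}.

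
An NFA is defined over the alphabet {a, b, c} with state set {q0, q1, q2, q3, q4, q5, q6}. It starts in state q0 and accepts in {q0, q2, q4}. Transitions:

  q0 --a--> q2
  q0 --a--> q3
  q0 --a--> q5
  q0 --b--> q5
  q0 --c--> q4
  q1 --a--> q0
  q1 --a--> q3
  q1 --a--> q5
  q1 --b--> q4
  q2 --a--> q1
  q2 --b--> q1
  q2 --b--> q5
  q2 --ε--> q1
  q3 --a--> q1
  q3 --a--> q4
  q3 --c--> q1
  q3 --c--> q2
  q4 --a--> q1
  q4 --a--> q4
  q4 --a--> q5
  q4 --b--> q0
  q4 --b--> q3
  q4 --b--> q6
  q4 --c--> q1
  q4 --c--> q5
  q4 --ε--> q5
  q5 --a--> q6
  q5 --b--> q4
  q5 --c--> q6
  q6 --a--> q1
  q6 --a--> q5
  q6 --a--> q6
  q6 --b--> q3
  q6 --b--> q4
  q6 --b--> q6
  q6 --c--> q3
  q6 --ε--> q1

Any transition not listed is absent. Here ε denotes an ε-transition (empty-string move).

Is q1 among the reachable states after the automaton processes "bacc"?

Start in {q0}.
Read 'b': {q0} → {q5}.
Read 'a': {q5} → {q1, q6}.
Read 'c': {q1, q6} → {q3}.
Read 'c': {q3} → {q1, q2}.
State q1 is in {q1, q2}.

Yes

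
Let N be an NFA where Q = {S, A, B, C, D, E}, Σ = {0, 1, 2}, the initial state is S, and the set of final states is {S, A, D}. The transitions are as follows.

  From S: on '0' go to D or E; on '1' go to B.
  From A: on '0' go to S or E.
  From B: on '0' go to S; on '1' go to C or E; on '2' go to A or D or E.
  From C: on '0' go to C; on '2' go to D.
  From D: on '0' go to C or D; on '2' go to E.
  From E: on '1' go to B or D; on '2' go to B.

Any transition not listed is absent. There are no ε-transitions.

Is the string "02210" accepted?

Start in {S}.
Read '0': S→{D, E}; now {D, E}.
Read '2': D→{E}, E→{B}; now {B, E}.
Read '2': B→{A, D, E}, E→{B}; now {A, B, D, E}.
Read '1': A→∅, B→{C, E}, D→∅, E→{B, D}; now {B, C, D, E}.
Read '0': B→{S}, C→{C}, D→{C, D}, E→∅; now {S, C, D}.
The final set {S, C, D} contains the accepting states S, D.

Yes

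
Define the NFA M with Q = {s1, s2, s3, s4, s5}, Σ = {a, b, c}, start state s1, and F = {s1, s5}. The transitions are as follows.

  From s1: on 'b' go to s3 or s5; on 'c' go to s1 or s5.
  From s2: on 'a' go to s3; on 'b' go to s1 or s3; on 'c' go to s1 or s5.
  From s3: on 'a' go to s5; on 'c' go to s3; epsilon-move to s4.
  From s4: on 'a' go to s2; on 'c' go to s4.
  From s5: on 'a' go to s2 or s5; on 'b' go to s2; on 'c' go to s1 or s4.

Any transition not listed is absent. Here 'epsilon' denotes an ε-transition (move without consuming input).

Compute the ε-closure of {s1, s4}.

{s1, s4}

Begin with {s1, s4}.
No ε-moves leave this set, so the closure equals the set itself.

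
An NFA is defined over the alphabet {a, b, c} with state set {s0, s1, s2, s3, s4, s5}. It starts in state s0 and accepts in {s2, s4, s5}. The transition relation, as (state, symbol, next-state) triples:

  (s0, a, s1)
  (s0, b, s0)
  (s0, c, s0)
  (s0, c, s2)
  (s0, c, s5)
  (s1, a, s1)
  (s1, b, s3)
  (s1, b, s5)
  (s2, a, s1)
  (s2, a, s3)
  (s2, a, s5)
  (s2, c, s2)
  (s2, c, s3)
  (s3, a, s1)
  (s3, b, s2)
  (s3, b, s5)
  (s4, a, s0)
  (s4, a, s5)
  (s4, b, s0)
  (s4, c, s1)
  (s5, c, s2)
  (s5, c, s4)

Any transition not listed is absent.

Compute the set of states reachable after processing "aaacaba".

∅

Start in {s0}.
Read 'a': s0→{s1}; now {s1}.
Read 'a': s1→{s1}; now {s1}.
Read 'a': s1→{s1}; now {s1}.
Read 'c': s1→∅; now ∅.
The set is empty and remains empty for the remaining 3 symbols.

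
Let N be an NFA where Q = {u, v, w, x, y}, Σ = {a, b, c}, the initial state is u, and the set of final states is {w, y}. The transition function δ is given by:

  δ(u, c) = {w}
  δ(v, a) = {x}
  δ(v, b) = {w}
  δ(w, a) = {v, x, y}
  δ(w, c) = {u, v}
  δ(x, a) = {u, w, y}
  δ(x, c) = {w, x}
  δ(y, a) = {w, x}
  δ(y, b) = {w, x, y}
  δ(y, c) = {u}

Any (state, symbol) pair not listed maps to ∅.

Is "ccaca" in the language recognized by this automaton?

Yes

Start in {u}.
Read 'c': u→{w}; now {w}.
Read 'c': w→{u, v}; now {u, v}.
Read 'a': u→∅, v→{x}; now {x}.
Read 'c': x→{w, x}; now {w, x}.
Read 'a': w→{v, x, y}, x→{u, w, y}; now {u, v, w, x, y}.
The final set {u, v, w, x, y} contains the accepting states w, y.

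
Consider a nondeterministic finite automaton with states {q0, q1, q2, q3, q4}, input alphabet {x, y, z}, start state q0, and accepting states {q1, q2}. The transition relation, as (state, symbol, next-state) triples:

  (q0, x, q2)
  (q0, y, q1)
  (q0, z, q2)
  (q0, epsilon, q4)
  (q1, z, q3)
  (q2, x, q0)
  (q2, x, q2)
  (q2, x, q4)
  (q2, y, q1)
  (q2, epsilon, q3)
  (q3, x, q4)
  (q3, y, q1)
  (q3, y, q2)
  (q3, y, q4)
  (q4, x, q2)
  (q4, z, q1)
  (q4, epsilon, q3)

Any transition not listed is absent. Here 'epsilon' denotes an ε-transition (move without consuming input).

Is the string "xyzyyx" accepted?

Start: ε-closure({q0}) = {q0, q3, q4}.
Read 'x': q0→{q2}, q3→{q4}, q4→{q2}; union {q2, q4}; ε-closure = {q2, q3, q4}.
Read 'y': q2→{q1}, q3→{q1, q2, q4}, q4→∅; union {q1, q2, q4}; ε-closure = {q1, q2, q3, q4}.
Read 'z': q1→{q3}, q2→∅, q3→∅, q4→{q1}; now {q1, q3}.
Read 'y': q1→∅, q3→{q1, q2, q4}; union {q1, q2, q4}; ε-closure = {q1, q2, q3, q4}.
Read 'y': q1→∅, q2→{q1}, q3→{q1, q2, q4}, q4→∅; union {q1, q2, q4}; ε-closure = {q1, q2, q3, q4}.
Read 'x': q1→∅, q2→{q0, q2, q4}, q3→{q4}, q4→{q2}; union {q0, q2, q4}; ε-closure = {q0, q2, q3, q4}.
The final set {q0, q2, q3, q4} contains the accepting state q2.

Yes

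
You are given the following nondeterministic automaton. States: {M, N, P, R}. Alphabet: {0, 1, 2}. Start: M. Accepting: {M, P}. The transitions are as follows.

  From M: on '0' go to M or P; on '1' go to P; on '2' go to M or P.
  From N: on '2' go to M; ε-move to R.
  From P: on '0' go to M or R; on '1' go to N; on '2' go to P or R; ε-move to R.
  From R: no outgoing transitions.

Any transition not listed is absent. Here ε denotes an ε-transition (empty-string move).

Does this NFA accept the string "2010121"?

Start in {M}.
Read '2': {M} → {M, P, R}.
Read '0': {M, P, R} → {M, P, R}.
Read '1': {M, P, R} → {N, P, R}.
Read '0': {N, P, R} → {M, R}.
Read '1': {M, R} → {P, R}.
Read '2': {P, R} → {P, R}.
Read '1': {P, R} → {N, R}.
The final set {N, R} contains no accepting state.

No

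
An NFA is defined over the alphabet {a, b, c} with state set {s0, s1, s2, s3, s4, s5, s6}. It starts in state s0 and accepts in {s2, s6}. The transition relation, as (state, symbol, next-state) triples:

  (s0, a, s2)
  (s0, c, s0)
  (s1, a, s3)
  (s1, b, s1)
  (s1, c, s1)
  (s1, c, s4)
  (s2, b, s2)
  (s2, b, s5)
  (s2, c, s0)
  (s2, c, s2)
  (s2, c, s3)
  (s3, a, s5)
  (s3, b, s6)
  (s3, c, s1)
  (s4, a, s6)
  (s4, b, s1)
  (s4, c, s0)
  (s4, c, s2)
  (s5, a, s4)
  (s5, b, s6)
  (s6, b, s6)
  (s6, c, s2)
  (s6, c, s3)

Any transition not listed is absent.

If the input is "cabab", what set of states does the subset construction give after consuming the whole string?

Start in {s0}.
Read 'c': {s0} → {s0}.
Read 'a': {s0} → {s2}.
Read 'b': {s2} → {s2, s5}.
Read 'a': {s2, s5} → {s4}.
Read 'b': {s4} → {s1}.

{s1}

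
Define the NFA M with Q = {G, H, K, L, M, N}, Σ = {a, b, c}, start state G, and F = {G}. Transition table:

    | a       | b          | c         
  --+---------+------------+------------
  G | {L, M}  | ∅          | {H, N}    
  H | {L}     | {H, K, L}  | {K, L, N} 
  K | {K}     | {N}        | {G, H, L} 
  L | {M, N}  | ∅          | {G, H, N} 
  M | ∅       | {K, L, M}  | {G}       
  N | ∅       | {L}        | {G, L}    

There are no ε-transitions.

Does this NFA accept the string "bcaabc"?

No

Start in {G}.
Read 'b': G→∅; now ∅.
The set is empty and remains empty for the remaining 5 symbols.
The final set ∅ contains no accepting state.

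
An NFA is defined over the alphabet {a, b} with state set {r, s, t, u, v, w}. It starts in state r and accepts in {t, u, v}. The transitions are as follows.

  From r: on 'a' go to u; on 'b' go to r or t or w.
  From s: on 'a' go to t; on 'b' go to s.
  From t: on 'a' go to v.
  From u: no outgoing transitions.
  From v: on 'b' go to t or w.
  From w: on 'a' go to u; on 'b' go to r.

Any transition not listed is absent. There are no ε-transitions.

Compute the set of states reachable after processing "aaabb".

Start in {r}.
Read 'a': r→{u}; now {u}.
Read 'a': u→∅; now ∅.
The set is empty and remains empty for the remaining 3 symbols.

∅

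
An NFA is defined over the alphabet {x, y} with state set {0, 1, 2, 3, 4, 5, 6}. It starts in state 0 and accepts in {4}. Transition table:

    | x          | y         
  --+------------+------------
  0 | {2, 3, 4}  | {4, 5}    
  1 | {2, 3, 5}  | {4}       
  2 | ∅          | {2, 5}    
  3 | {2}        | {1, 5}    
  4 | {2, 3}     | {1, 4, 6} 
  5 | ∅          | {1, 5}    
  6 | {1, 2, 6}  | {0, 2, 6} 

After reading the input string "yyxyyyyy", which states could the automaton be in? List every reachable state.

{0, 1, 2, 4, 5, 6}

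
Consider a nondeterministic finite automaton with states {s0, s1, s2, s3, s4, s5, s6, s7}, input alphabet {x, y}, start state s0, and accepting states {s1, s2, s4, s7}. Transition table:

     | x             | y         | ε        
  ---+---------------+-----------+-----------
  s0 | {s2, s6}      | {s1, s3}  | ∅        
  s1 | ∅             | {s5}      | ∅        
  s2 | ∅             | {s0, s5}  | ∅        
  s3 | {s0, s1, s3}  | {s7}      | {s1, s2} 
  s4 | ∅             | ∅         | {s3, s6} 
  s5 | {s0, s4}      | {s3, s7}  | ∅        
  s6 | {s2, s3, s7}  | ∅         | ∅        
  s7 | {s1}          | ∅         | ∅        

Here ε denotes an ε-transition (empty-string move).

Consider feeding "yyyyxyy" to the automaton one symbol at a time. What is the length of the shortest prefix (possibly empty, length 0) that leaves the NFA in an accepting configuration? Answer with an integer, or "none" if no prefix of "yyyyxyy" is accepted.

Start in {s0}.
Read 'y': s0→{s1, s3}; union {s1, s3}; ε-closure = {s1, s2, s3}.
None of the earlier sets intersect F, but {s1, s2, s3} does.

1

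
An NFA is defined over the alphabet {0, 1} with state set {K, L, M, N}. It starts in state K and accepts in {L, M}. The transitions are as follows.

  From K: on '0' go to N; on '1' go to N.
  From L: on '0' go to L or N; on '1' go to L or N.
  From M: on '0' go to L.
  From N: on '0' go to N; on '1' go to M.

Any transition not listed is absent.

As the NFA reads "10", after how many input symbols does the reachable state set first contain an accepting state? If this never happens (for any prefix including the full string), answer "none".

none

Start in {K}.
Read '1': K→{N}; now {N}.
Read '0': N→{N}; now {N}.
No reachable set along the way intersects F.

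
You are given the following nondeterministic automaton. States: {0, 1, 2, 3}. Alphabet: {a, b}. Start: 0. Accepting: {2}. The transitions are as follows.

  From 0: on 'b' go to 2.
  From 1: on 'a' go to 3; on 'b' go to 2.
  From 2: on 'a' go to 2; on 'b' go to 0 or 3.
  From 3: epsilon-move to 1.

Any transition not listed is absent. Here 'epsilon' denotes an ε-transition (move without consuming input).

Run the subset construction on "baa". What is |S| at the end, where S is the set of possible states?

1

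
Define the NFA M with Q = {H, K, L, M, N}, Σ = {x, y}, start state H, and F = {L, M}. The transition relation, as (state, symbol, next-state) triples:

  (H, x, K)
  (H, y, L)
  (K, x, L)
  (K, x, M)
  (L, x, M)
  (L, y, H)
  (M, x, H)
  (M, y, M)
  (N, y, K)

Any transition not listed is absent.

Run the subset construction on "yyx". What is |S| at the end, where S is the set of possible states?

1

Start in {H}.
Read 'y': {H} → {L}.
Read 'y': {L} → {H}.
Read 'x': {H} → {K}.
That set has 1 state.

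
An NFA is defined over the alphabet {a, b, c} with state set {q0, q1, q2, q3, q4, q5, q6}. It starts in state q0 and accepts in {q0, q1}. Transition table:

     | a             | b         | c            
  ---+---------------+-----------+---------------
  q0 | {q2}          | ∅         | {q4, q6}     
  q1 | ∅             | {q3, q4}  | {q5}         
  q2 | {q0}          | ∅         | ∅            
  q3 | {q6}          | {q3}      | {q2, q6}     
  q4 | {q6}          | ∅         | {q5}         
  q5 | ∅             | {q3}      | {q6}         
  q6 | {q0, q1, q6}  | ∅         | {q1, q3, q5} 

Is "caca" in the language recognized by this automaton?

Start in {q0}.
Read 'c': {q0} → {q4, q6}.
Read 'a': {q4, q6} → {q0, q1, q6}.
Read 'c': {q0, q1, q6} → {q1, q3, q4, q5, q6}.
Read 'a': {q1, q3, q4, q5, q6} → {q0, q1, q6}.
The final set {q0, q1, q6} contains the accepting states q0, q1.

Yes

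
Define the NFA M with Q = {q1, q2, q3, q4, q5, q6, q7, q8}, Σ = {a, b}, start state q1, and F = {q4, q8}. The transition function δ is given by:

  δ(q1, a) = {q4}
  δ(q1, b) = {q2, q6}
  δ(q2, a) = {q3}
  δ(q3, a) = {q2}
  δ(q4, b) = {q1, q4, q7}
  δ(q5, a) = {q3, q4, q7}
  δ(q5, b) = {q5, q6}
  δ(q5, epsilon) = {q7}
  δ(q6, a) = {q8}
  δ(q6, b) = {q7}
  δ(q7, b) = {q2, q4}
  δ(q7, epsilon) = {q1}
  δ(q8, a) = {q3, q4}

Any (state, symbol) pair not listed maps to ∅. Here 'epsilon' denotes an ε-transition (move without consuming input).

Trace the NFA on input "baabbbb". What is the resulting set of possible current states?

Start in {q1}.
Read 'b': q1→{q2, q6}; now {q2, q6}.
Read 'a': q2→{q3}, q6→{q8}; now {q3, q8}.
Read 'a': q3→{q2}, q8→{q3, q4}; now {q2, q3, q4}.
Read 'b': q2→∅, q3→∅, q4→{q1, q4, q7}; now {q1, q4, q7}.
Read 'b': q1→{q2, q6}, q4→{q1, q4, q7}, q7→{q2, q4}; now {q1, q2, q4, q6, q7}.
Read 'b': q1→{q2, q6}, q2→∅, q4→{q1, q4, q7}, q6→{q7}, q7→{q2, q4}; now {q1, q2, q4, q6, q7}.
Read 'b': q1→{q2, q6}, q2→∅, q4→{q1, q4, q7}, q6→{q7}, q7→{q2, q4}; now {q1, q2, q4, q6, q7}.

{q1, q2, q4, q6, q7}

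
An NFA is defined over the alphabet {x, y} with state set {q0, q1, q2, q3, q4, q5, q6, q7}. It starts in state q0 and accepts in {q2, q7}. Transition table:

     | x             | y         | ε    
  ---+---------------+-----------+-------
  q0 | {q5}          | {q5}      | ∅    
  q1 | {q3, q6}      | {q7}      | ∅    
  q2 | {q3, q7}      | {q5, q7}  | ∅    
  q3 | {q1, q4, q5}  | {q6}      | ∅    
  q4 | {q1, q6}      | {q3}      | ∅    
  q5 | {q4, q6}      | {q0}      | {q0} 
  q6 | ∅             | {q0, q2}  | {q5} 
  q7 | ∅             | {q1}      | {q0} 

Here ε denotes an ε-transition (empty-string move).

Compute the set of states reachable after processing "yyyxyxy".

{q0, q1, q2, q3, q5, q6, q7}

Start in {q0}.
Read 'y': q0→{q5}; union {q5}; ε-closure = {q0, q5}.
Read 'y': q0→{q5}, q5→{q0}; now {q0, q5}.
Read 'y': q0→{q5}, q5→{q0}; now {q0, q5}.
Read 'x': q0→{q5}, q5→{q4, q6}; union {q4, q5, q6}; ε-closure = {q0, q4, q5, q6}.
Read 'y': q0→{q5}, q4→{q3}, q5→{q0}, q6→{q0, q2}; now {q0, q2, q3, q5}.
Read 'x': q0→{q5}, q2→{q3, q7}, q3→{q1, q4, q5}, q5→{q4, q6}; union {q1, q3, q4, q5, q6, q7}; ε-closure = {q0, q1, q3, q4, q5, q6, q7}.
Read 'y': q0→{q5}, q1→{q7}, q3→{q6}, q4→{q3}, q5→{q0}, q6→{q0, q2}, q7→{q1}; now {q0, q1, q2, q3, q5, q6, q7}.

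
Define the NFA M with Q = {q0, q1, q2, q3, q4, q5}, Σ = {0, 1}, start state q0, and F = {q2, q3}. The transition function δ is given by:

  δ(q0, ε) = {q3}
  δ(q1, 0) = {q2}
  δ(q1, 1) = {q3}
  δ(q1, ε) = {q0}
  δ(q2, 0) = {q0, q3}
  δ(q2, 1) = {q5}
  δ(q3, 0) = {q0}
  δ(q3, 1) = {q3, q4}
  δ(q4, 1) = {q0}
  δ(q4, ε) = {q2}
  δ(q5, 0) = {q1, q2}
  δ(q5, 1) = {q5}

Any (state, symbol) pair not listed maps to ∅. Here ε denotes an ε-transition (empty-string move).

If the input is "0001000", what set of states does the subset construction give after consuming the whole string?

{q0, q3}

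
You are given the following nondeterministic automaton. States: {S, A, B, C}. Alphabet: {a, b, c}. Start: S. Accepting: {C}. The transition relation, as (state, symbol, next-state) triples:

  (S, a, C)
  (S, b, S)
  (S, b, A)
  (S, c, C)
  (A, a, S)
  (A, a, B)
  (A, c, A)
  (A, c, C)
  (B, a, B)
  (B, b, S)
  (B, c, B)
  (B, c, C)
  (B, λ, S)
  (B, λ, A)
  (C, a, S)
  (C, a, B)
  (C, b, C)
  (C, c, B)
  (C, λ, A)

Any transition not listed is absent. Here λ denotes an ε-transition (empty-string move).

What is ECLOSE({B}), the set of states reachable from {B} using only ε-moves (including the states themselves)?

{S, A, B}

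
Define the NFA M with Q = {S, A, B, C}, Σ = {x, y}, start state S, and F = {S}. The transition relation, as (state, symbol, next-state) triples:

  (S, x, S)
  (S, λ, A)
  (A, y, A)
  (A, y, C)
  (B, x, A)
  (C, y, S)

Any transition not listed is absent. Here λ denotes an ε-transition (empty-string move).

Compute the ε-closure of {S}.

{S, A}

Begin with {S}.
ε-move S → A; add A.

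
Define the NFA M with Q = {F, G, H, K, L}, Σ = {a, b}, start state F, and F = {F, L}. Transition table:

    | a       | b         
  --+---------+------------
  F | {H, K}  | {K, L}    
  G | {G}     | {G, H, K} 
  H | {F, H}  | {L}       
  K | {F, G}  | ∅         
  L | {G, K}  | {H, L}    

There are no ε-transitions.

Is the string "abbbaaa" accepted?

Start in {F}.
Read 'a': F→{H, K}; now {H, K}.
Read 'b': H→{L}, K→∅; now {L}.
Read 'b': L→{H, L}; now {H, L}.
Read 'b': H→{L}, L→{H, L}; now {H, L}.
Read 'a': H→{F, H}, L→{G, K}; now {F, G, H, K}.
Read 'a': F→{H, K}, G→{G}, H→{F, H}, K→{F, G}; now {F, G, H, K}.
Read 'a': F→{H, K}, G→{G}, H→{F, H}, K→{F, G}; now {F, G, H, K}.
The final set {F, G, H, K} contains the accepting state F.

Yes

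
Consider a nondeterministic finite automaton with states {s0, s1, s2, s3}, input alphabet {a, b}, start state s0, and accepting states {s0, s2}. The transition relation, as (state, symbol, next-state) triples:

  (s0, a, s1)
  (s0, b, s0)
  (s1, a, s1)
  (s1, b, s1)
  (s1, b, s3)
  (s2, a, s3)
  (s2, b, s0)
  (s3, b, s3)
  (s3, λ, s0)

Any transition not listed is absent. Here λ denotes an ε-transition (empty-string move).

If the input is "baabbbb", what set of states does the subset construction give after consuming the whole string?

Start in {s0}.
Read 'b': {s0} → {s0}.
Read 'a': {s0} → {s1}.
Read 'a': {s1} → {s1}.
Read 'b': {s1} → {s0, s1, s3}.
Read 'b': {s0, s1, s3} → {s0, s1, s3}.
Read 'b': {s0, s1, s3} → {s0, s1, s3}.
Read 'b': {s0, s1, s3} → {s0, s1, s3}.

{s0, s1, s3}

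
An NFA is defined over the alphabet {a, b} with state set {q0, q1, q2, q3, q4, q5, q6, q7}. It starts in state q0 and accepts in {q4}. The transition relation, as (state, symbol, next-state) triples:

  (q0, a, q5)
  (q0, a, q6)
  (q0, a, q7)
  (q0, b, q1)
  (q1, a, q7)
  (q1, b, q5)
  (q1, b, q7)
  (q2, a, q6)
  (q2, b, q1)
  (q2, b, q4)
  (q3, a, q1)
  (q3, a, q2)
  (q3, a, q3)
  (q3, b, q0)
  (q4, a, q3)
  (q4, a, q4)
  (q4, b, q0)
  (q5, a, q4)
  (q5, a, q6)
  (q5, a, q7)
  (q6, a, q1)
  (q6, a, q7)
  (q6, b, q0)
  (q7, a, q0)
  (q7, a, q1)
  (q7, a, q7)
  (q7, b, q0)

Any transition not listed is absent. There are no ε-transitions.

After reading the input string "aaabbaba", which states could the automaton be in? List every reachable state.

Start in {q0}.
Read 'a': q0→{q5, q6, q7}; now {q5, q6, q7}.
Read 'a': q5→{q4, q6, q7}, q6→{q1, q7}, q7→{q0, q1, q7}; now {q0, q1, q4, q6, q7}.
Read 'a': q0→{q5, q6, q7}, q1→{q7}, q4→{q3, q4}, q6→{q1, q7}, q7→{q0, q1, q7}; now {q0, q1, q3, q4, q5, q6, q7}.
Read 'b': q0→{q1}, q1→{q5, q7}, q3→{q0}, q4→{q0}, q5→∅, q6→{q0}, q7→{q0}; now {q0, q1, q5, q7}.
Read 'b': q0→{q1}, q1→{q5, q7}, q5→∅, q7→{q0}; now {q0, q1, q5, q7}.
Read 'a': q0→{q5, q6, q7}, q1→{q7}, q5→{q4, q6, q7}, q7→{q0, q1, q7}; now {q0, q1, q4, q5, q6, q7}.
Read 'b': q0→{q1}, q1→{q5, q7}, q4→{q0}, q5→∅, q6→{q0}, q7→{q0}; now {q0, q1, q5, q7}.
Read 'a': q0→{q5, q6, q7}, q1→{q7}, q5→{q4, q6, q7}, q7→{q0, q1, q7}; now {q0, q1, q4, q5, q6, q7}.

{q0, q1, q4, q5, q6, q7}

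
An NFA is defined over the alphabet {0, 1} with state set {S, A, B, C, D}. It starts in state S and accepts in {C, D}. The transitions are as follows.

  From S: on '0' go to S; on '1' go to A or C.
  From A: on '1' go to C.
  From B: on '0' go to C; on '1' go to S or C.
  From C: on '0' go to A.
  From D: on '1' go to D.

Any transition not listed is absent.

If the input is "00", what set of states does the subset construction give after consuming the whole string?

{S}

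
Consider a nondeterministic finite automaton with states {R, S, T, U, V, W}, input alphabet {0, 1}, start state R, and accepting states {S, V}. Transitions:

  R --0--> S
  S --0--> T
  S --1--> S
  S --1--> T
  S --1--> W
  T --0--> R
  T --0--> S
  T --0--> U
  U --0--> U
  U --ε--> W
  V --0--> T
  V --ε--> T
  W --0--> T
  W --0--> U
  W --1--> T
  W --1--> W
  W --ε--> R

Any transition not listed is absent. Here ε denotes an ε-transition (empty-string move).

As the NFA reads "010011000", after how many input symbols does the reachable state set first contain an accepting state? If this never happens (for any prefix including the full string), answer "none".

1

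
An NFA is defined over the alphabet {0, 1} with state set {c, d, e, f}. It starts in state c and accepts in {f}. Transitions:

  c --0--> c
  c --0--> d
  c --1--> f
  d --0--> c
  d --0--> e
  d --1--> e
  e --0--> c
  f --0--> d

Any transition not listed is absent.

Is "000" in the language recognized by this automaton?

No

Start in {c}.
Read '0': c→{c, d}; now {c, d}.
Read '0': c→{c, d}, d→{c, e}; now {c, d, e}.
Read '0': c→{c, d}, d→{c, e}, e→{c}; now {c, d, e}.
The final set {c, d, e} contains no accepting state.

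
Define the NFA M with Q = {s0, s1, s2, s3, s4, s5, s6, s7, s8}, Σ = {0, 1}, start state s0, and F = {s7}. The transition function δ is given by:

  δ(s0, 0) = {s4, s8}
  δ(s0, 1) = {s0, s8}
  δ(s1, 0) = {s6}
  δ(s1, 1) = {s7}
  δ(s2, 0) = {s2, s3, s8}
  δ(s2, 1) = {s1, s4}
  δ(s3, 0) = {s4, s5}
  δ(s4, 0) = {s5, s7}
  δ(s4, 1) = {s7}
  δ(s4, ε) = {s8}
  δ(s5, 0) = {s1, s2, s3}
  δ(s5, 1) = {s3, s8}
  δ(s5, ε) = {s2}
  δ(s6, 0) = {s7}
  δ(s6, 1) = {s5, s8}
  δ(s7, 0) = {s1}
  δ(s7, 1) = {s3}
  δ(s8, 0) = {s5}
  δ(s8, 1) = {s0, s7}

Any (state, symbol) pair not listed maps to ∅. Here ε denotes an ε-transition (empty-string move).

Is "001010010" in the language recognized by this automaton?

Yes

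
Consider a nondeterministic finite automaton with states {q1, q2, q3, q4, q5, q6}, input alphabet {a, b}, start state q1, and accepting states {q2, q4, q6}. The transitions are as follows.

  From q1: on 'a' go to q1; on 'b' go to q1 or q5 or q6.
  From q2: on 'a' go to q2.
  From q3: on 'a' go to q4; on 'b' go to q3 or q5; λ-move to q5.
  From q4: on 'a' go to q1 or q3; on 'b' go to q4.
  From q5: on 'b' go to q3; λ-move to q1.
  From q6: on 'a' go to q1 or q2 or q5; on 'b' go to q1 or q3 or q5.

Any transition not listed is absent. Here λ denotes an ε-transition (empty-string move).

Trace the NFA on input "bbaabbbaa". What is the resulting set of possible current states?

{q1, q2, q3, q5}

Start in {q1}.
Read 'b': {q1} → {q1, q5, q6}.
Read 'b': {q1, q5, q6} → {q1, q3, q5, q6}.
Read 'a': {q1, q3, q5, q6} → {q1, q2, q4, q5}.
Read 'a': {q1, q2, q4, q5} → {q1, q2, q3, q5}.
Read 'b': {q1, q2, q3, q5} → {q1, q3, q5, q6}.
Read 'b': {q1, q3, q5, q6} → {q1, q3, q5, q6}.
Read 'b': {q1, q3, q5, q6} → {q1, q3, q5, q6}.
Read 'a': {q1, q3, q5, q6} → {q1, q2, q4, q5}.
Read 'a': {q1, q2, q4, q5} → {q1, q2, q3, q5}.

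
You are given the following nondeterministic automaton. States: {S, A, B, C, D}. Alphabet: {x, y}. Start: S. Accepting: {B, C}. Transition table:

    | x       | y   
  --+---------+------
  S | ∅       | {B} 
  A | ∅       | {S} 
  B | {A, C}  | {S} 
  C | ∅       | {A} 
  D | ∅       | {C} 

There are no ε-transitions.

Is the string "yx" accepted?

Yes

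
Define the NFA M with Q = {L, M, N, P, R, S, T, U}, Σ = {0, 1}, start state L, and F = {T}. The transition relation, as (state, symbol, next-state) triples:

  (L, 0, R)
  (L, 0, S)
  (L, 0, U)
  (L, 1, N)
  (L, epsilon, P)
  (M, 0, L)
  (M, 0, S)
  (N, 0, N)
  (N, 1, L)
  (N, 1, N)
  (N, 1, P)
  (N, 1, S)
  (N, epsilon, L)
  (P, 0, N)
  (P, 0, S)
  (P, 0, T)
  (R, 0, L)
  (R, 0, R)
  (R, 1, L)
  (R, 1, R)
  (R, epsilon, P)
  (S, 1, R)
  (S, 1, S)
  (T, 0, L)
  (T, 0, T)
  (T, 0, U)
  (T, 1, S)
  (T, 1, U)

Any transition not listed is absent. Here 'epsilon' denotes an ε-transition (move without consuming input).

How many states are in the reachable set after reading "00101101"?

6

Start: ε-closure({L}) = {L, P}.
Read '0': L→{R, S, U}, P→{N, S, T}; union {N, R, S, T, U}; ε-closure = {L, N, P, R, S, T, U}.
Read '0': L→{R, S, U}, N→{N}, P→{N, S, T}, R→{L, R}, S→∅, T→{L, T, U}, U→∅; union {L, N, R, S, T, U}; ε-closure = {L, N, P, R, S, T, U}.
Read '1': L→{N}, N→{L, N, P, S}, P→∅, R→{L, R}, S→{R, S}, T→{S, U}, U→∅; now {L, N, P, R, S, U}.
Read '0': L→{R, S, U}, N→{N}, P→{N, S, T}, R→{L, R}, S→∅, U→∅; union {L, N, R, S, T, U}; ε-closure = {L, N, P, R, S, T, U}.
Read '1': L→{N}, N→{L, N, P, S}, P→∅, R→{L, R}, S→{R, S}, T→{S, U}, U→∅; now {L, N, P, R, S, U}.
Read '1': L→{N}, N→{L, N, P, S}, P→∅, R→{L, R}, S→{R, S}, U→∅; now {L, N, P, R, S}.
Read '0': L→{R, S, U}, N→{N}, P→{N, S, T}, R→{L, R}, S→∅; union {L, N, R, S, T, U}; ε-closure = {L, N, P, R, S, T, U}.
Read '1': L→{N}, N→{L, N, P, S}, P→∅, R→{L, R}, S→{R, S}, T→{S, U}, U→∅; now {L, N, P, R, S, U}.
That set has 6 states.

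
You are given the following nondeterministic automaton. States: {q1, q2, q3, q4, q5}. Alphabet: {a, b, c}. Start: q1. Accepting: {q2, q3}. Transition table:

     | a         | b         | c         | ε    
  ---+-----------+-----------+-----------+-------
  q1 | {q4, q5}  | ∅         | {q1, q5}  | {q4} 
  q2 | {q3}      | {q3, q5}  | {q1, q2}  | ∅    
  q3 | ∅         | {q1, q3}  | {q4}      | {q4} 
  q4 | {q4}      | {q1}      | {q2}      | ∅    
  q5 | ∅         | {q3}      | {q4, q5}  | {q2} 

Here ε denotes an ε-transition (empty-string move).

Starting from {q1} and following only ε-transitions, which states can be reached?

Begin with {q1}.
ε-move q1 → q4; add q4.

{q1, q4}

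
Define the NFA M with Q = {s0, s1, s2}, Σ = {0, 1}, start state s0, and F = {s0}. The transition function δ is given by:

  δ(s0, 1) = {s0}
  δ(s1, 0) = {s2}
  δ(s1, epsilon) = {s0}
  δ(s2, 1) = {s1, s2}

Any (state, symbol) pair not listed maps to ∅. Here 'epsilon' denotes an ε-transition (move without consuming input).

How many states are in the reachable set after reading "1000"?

0

Start in {s0}.
Read '1': s0→{s0}; now {s0}.
Read '0': s0→∅; now ∅.
The set is empty and remains empty for the remaining 2 symbols.
That set has 0 states.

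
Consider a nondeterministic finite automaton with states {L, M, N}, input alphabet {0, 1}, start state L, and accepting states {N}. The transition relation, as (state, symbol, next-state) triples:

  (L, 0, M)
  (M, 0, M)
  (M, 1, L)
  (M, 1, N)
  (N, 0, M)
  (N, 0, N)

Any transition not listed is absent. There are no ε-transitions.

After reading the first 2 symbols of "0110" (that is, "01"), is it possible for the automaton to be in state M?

No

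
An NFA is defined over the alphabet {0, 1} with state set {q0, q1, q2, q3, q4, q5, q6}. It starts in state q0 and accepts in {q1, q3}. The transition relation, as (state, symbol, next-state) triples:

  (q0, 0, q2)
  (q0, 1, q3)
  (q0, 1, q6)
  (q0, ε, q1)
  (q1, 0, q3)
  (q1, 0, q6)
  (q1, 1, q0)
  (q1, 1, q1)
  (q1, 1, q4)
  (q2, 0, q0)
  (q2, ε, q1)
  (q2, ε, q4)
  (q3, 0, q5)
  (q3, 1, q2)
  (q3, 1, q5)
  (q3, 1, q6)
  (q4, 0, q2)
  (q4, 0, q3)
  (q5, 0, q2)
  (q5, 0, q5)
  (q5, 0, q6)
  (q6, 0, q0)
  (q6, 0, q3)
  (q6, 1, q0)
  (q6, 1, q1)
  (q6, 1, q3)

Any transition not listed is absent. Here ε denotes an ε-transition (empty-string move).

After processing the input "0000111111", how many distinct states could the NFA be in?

7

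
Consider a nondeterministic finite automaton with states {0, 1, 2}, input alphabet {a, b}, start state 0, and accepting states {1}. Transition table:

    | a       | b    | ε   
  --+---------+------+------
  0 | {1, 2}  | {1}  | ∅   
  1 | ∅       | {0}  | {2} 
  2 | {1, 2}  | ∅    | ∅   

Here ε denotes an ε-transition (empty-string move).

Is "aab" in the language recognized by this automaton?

Start in {0}.
Read 'a': 0→{1, 2}; now {1, 2}.
Read 'a': 1→∅, 2→{1, 2}; now {1, 2}.
Read 'b': 1→{0}, 2→∅; now {0}.
The final set {0} contains no accepting state.

No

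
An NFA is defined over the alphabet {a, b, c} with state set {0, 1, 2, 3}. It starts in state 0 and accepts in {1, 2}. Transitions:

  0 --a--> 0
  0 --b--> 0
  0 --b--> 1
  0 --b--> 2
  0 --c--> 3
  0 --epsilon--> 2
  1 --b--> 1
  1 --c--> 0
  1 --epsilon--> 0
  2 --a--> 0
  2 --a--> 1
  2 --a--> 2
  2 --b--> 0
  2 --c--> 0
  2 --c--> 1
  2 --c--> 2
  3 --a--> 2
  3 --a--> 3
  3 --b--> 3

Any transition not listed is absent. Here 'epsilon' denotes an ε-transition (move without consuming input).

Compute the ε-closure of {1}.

Begin with {1}.
ε-move 1 → 0; add 0.
ε-move 0 → 2; add 2.

{0, 1, 2}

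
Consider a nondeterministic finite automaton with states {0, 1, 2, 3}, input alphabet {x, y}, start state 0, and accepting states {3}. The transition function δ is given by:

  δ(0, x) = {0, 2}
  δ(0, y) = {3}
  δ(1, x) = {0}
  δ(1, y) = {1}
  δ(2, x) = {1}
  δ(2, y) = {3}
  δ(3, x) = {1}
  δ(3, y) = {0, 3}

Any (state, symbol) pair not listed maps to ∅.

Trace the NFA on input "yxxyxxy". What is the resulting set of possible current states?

{3}

Start in {0}.
Read 'y': {0} → {3}.
Read 'x': {3} → {1}.
Read 'x': {1} → {0}.
Read 'y': {0} → {3}.
Read 'x': {3} → {1}.
Read 'x': {1} → {0}.
Read 'y': {0} → {3}.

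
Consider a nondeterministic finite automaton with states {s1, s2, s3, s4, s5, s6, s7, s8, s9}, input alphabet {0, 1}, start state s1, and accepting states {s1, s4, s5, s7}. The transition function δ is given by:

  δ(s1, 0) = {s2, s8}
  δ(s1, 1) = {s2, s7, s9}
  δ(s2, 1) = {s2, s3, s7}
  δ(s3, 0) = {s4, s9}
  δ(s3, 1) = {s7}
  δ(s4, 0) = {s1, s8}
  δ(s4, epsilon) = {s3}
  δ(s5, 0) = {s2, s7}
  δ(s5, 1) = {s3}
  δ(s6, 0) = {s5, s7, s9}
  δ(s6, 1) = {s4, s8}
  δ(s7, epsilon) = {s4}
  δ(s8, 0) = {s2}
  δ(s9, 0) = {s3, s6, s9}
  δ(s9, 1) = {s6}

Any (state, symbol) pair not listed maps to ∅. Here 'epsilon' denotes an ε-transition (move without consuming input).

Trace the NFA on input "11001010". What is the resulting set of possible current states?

Start in {s1}.
Read '1': {s1} → {s2, s3, s4, s7, s9}.
Read '1': {s2, s3, s4, s7, s9} → {s2, s3, s4, s6, s7}.
Read '0': {s2, s3, s4, s6, s7} → {s1, s3, s4, s5, s7, s8, s9}.
Read '0': {s1, s3, s4, s5, s7, s8, s9} → {s1, s2, s3, s4, s6, s7, s8, s9}.
Read '1': {s1, s2, s3, s4, s6, s7, s8, s9} → {s2, s3, s4, s6, s7, s8, s9}.
Read '0': {s2, s3, s4, s6, s7, s8, s9} → {s1, s2, s3, s4, s5, s6, s7, s8, s9}.
Read '1': {s1, s2, s3, s4, s5, s6, s7, s8, s9} → {s2, s3, s4, s6, s7, s8, s9}.
Read '0': {s2, s3, s4, s6, s7, s8, s9} → {s1, s2, s3, s4, s5, s6, s7, s8, s9}.

{s1, s2, s3, s4, s5, s6, s7, s8, s9}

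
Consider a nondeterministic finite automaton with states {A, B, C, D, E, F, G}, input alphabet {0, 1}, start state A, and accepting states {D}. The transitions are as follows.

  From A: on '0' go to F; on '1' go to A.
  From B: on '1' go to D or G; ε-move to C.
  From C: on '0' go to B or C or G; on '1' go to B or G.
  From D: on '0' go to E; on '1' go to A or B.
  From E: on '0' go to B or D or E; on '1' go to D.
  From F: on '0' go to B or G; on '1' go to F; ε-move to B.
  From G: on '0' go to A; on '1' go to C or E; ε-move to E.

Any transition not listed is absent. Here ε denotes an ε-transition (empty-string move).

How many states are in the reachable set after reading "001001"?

7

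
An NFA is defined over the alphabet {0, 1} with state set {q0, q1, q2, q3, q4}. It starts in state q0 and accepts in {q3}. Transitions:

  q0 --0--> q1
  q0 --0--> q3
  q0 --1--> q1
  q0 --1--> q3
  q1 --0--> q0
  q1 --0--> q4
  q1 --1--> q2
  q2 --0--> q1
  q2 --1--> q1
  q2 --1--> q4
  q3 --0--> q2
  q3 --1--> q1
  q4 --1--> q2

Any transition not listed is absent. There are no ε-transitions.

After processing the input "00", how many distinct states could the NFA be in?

3

Start in {q0}.
Read '0': q0→{q1, q3}; now {q1, q3}.
Read '0': q1→{q0, q4}, q3→{q2}; now {q0, q2, q4}.
That set has 3 states.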